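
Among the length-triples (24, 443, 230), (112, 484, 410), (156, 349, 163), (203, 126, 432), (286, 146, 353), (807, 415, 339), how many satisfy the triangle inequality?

2

(24,230,443): 24+230 ≤ 443 → not valid
(112,410,484): 112+410 > 484 → valid
(156,163,349): 156+163 ≤ 349 → not valid
(126,203,432): 126+203 ≤ 432 → not valid
(146,286,353): 146+286 > 353 → valid
(339,415,807): 339+415 ≤ 807 → not valid
2 of the 6 triples form a triangle.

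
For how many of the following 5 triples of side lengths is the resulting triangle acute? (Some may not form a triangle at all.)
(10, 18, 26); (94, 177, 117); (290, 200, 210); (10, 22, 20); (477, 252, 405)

1

(10,18,26): 10²+18² = 424 < 676 = 26² → obtuse
(94,177,117): 94²+117² = 22525 < 31329 = 177² → obtuse
(290,200,210): 200²+210² = 84100 = 290² → right
(10,22,20): 10²+20² = 500 > 484 = 22² → acute
(477,252,405): 252²+405² = 227529 = 477² → right
1 of the 5 is acute.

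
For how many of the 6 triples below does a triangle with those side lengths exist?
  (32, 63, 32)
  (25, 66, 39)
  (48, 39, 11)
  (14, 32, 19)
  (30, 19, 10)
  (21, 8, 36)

(32,32,63): 32+32 > 63 → valid
(25,39,66): 25+39 ≤ 66 → not valid
(11,39,48): 11+39 > 48 → valid
(14,19,32): 14+19 > 32 → valid
(10,19,30): 10+19 ≤ 30 → not valid
(8,21,36): 8+21 ≤ 36 → not valid
3 of the 6 triples form a triangle.

3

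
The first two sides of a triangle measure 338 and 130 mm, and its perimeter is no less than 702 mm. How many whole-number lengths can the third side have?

234

Triangle inequality: 208 < x < 468. Perimeter ≥ 702 gives x ≥ 702 − 338 − 130 = 234.
So 234 ≤ x < 468; integers 234 through 467: 234 values.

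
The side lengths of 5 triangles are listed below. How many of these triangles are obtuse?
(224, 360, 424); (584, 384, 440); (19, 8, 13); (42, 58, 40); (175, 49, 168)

1

(224,360,424): 224²+360² = 179776 = 424² → right
(584,384,440): 384²+440² = 341056 = 584² → right
(19,8,13): 8²+13² = 233 < 361 = 19² → obtuse
(42,58,40): 40²+42² = 3364 = 58² → right
(175,49,168): 49²+168² = 30625 = 175² → right
1 of the 5 is obtuse.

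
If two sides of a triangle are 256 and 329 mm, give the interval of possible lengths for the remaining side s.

By the triangle inequality, s must be less than 256 + 329 = 585 and greater than |256 − 329| = 73.

73 < s < 585 (mm)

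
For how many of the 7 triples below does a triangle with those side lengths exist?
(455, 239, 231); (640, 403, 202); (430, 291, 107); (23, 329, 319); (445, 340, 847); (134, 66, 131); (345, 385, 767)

3

(231,239,455): 231+239 > 455 → valid
(202,403,640): 202+403 ≤ 640 → not valid
(107,291,430): 107+291 ≤ 430 → not valid
(23,319,329): 23+319 > 329 → valid
(340,445,847): 340+445 ≤ 847 → not valid
(66,131,134): 66+131 > 134 → valid
(345,385,767): 345+385 ≤ 767 → not valid
3 of the 7 triples form a triangle.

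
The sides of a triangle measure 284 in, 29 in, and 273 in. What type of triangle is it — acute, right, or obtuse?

obtuse

Compare the square of the longest side to the sum of squares of the other two: 29² + 273² = 75370 < 80656 = 284².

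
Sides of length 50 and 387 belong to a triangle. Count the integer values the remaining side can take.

The third side lies in the open interval (337, 437).
Integers from 338 to 436 inclusive: 436 − 338 + 1 = 99.

99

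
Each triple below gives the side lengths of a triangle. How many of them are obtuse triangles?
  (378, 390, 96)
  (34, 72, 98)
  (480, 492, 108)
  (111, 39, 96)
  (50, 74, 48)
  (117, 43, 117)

(378,390,96): 96²+378² = 152100 = 390² → right
(34,72,98): 34²+72² = 6340 < 9604 = 98² → obtuse
(480,492,108): 108²+480² = 242064 = 492² → right
(111,39,96): 39²+96² = 10737 < 12321 = 111² → obtuse
(50,74,48): 48²+50² = 4804 < 5476 = 74² → obtuse
(117,43,117): 43²+117² = 15538 > 13689 = 117² → acute
3 of the 6 are obtuse.

3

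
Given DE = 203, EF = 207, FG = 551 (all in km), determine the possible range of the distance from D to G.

The maximum is all hops collinear in one direction: 203 + 207 + 551 = 961.
The longest hop is 551; the others sum to 410. Folding the others back against it leaves at least 551 − 410 = 141.

141 ≤ DG ≤ 961 km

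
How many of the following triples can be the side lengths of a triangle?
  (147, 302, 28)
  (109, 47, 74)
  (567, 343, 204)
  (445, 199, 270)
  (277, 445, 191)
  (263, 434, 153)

3

(28,147,302): 28+147 ≤ 302 → not valid
(47,74,109): 47+74 > 109 → valid
(204,343,567): 204+343 ≤ 567 → not valid
(199,270,445): 199+270 > 445 → valid
(191,277,445): 191+277 > 445 → valid
(153,263,434): 153+263 ≤ 434 → not valid
3 of the 6 triples form a triangle.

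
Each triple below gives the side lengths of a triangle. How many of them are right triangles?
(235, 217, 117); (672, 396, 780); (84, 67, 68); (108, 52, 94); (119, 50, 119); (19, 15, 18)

(235,217,117): 117²+217² = 60778 > 55225 = 235² → acute
(672,396,780): 396²+672² = 608400 = 780² → right
(84,67,68): 67²+68² = 9113 > 7056 = 84² → acute
(108,52,94): 52²+94² = 11540 < 11664 = 108² → obtuse
(119,50,119): 50²+119² = 16661 > 14161 = 119² → acute
(19,15,18): 15²+18² = 549 > 361 = 19² → acute
1 of the 6 is right.

1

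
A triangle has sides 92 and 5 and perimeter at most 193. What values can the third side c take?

Triangle inequality alone gives 87 < c < 97.
The perimeter condition gives c ≤ 193 − 92 − 5 = 96.
Intersecting the two: 87 < c ≤ 96.

87 < c ≤ 96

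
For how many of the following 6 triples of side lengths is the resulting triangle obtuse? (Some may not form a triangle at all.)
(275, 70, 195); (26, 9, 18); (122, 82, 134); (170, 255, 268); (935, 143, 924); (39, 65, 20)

1

(275,70,195): 70+195 ≤ 275, not a triangle
(26,9,18): 9²+18² = 405 < 676 = 26² → obtuse
(122,82,134): 82²+122² = 21608 > 17956 = 134² → acute
(170,255,268): 170²+255² = 93925 > 71824 = 268² → acute
(935,143,924): 143²+924² = 874225 = 935² → right
(39,65,20): 20+39 ≤ 65, not a triangle
1 of the 6 is obtuse.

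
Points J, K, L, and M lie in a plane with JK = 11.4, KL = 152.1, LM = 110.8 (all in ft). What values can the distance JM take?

29.9 ≤ JM ≤ 274.3 ft

The maximum is all hops collinear in one direction: 11.4 + 152.1 + 110.8 = 274.3.
The longest hop is 152.1; the others sum to 122.2. Folding the others back against it leaves at least 152.1 − 122.2 = 29.9.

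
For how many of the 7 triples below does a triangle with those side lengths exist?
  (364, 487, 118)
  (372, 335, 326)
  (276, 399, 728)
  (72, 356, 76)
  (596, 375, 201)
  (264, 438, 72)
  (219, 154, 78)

2

(118,364,487): 118+364 ≤ 487 → not valid
(326,335,372): 326+335 > 372 → valid
(276,399,728): 276+399 ≤ 728 → not valid
(72,76,356): 72+76 ≤ 356 → not valid
(201,375,596): 201+375 ≤ 596 → not valid
(72,264,438): 72+264 ≤ 438 → not valid
(78,154,219): 78+154 > 219 → valid
2 of the 7 triples form a triangle.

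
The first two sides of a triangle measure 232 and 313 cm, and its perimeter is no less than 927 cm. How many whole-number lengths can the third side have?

Triangle inequality: 81 < x < 545. Perimeter ≥ 927 gives x ≥ 927 − 232 − 313 = 382.
So 382 ≤ x < 545; integers 382 through 544: 163 values.

163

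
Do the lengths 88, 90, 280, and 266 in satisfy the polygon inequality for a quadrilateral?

Yes

A quadrilateral exists iff every side is shorter than the sum of the others — equivalently, the longest side is less than the sum of the rest.
Longest side 280 < 444 (sum of the remaining 3), so yes.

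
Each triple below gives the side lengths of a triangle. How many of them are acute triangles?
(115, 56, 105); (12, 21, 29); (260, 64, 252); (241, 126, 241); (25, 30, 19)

(115,56,105): 56²+105² = 14161 > 13225 = 115² → acute
(12,21,29): 12²+21² = 585 < 841 = 29² → obtuse
(260,64,252): 64²+252² = 67600 = 260² → right
(241,126,241): 126²+241² = 73957 > 58081 = 241² → acute
(25,30,19): 19²+25² = 986 > 900 = 30² → acute
3 of the 5 are acute.

3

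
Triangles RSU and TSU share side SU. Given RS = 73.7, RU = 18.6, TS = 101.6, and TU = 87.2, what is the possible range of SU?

55.1 < SU < 92.3

From triangle RSU: |73.7 − 18.6| < SU < 73.7 + 18.6, i.e. 55.1 < SU < 92.3.
From triangle TSU: 14.4 < SU < 188.8.
Both must hold, so SU lies in the intersection.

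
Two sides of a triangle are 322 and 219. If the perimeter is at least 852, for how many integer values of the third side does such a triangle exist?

230

Triangle inequality: 103 < x < 541. Perimeter ≥ 852 gives x ≥ 852 − 322 − 219 = 311.
So 311 ≤ x < 541; integers 311 through 540: 230 values.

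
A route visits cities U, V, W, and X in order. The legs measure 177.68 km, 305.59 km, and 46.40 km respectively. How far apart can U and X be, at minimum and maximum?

The maximum is all hops collinear in one direction: 177.68 + 305.59 + 46.40 = 529.67.
The longest hop is 305.59; the others sum to 224.08. Folding the others back against it leaves at least 305.59 − 224.08 = 81.51.

81.51 ≤ UX ≤ 529.67 km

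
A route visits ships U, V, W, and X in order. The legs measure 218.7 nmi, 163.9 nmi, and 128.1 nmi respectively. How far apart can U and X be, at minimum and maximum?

0 ≤ UX ≤ 510.7 nmi

The maximum is all hops collinear in one direction: 218.7 + 163.9 + 128.1 = 510.7.
The longest hop is 218.7; the others sum to 292.0. Since 218.7 ≤ 292.0, the path can fold back on itself completely, so the minimum distance is 0.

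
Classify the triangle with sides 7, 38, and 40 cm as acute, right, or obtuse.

obtuse

Compare the square of the longest side to the sum of squares of the other two: 7² + 38² = 1493 < 1600 = 40².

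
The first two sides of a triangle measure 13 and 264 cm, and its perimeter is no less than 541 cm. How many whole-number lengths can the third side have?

13

Triangle inequality: 251 < x < 277. Perimeter ≥ 541 gives x ≥ 541 − 13 − 264 = 264.
So 264 ≤ x < 277; integers 264 through 276: 13 values.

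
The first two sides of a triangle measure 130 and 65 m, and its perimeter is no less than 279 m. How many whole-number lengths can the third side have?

111

Triangle inequality: 65 < x < 195. Perimeter ≥ 279 gives x ≥ 279 − 130 − 65 = 84.
So 84 ≤ x < 195; integers 84 through 194: 111 values.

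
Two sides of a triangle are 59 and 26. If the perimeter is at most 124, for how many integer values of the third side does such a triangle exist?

6

Triangle inequality: 33 < x < 85. Perimeter ≤ 124 gives x ≤ 124 − 59 − 26 = 39.
So 33 < x ≤ 39; integers 34 through 39: 6 values.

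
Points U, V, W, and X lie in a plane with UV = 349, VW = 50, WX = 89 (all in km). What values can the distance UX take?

210 ≤ UX ≤ 488 km

The maximum is all hops collinear in one direction: 349 + 50 + 89 = 488.
The longest hop is 349; the others sum to 139. Folding the others back against it leaves at least 349 − 139 = 210.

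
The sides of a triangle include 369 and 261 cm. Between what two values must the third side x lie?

By the triangle inequality, x must be less than 369 + 261 = 630 and greater than |369 − 261| = 108.

108 < x < 630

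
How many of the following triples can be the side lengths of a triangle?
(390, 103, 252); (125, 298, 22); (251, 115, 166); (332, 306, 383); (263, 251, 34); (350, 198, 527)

4

(103,252,390): 103+252 ≤ 390 → not valid
(22,125,298): 22+125 ≤ 298 → not valid
(115,166,251): 115+166 > 251 → valid
(306,332,383): 306+332 > 383 → valid
(34,251,263): 34+251 > 263 → valid
(198,350,527): 198+350 > 527 → valid
4 of the 6 triples form a triangle.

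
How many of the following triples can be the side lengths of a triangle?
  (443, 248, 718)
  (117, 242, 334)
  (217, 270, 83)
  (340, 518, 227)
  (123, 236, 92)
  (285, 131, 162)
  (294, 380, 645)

5

(248,443,718): 248+443 ≤ 718 → not valid
(117,242,334): 117+242 > 334 → valid
(83,217,270): 83+217 > 270 → valid
(227,340,518): 227+340 > 518 → valid
(92,123,236): 92+123 ≤ 236 → not valid
(131,162,285): 131+162 > 285 → valid
(294,380,645): 294+380 > 645 → valid
5 of the 7 triples form a triangle.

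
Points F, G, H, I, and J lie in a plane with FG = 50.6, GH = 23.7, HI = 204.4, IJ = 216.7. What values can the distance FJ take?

The maximum is all hops collinear in one direction: 50.6 + 23.7 + 204.4 + 216.7 = 495.4.
The longest hop is 216.7; the others sum to 278.7. Since 216.7 ≤ 278.7, the path can fold back on itself completely, so the minimum distance is 0.

0 ≤ FJ ≤ 495.4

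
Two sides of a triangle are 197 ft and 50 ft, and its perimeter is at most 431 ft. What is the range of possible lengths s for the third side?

Triangle inequality alone gives 147 < s < 247.
The perimeter condition gives s ≤ 431 − 197 − 50 = 184.
Intersecting the two: 147 < s ≤ 184.

147 < s ≤ 184 ft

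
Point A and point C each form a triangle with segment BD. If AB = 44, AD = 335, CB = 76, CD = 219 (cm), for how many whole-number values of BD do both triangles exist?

3

From triangle ABD: 291 < BD < 379.
From triangle CBD: 143 < BD < 295.
Intersection: 291 < BD < 295, so integers 292 through 294: 3 values.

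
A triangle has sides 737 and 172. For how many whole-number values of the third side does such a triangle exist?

343

The third side lies in the open interval (565, 909).
Integers from 566 to 908 inclusive: 908 − 566 + 1 = 343.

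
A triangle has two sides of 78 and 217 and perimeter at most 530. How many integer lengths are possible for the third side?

Triangle inequality: 139 < x < 295. Perimeter ≤ 530 gives x ≤ 530 − 78 − 217 = 235.
So 139 < x ≤ 235; integers 140 through 235: 96 values.

96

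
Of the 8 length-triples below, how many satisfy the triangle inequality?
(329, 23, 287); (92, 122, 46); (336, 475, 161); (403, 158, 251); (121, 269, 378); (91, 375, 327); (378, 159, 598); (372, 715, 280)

(23,287,329): 23+287 ≤ 329 → not valid
(46,92,122): 46+92 > 122 → valid
(161,336,475): 161+336 > 475 → valid
(158,251,403): 158+251 > 403 → valid
(121,269,378): 121+269 > 378 → valid
(91,327,375): 91+327 > 375 → valid
(159,378,598): 159+378 ≤ 598 → not valid
(280,372,715): 280+372 ≤ 715 → not valid
5 of the 8 triples form a triangle.

5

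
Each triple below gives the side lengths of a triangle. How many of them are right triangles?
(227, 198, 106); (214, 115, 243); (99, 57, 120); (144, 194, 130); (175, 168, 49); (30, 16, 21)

(227,198,106): 106²+198² = 50440 < 51529 = 227² → obtuse
(214,115,243): 115²+214² = 59021 < 59049 = 243² → obtuse
(99,57,120): 57²+99² = 13050 < 14400 = 120² → obtuse
(144,194,130): 130²+144² = 37636 = 194² → right
(175,168,49): 49²+168² = 30625 = 175² → right
(30,16,21): 16²+21² = 697 < 900 = 30² → obtuse
2 of the 6 are right.

2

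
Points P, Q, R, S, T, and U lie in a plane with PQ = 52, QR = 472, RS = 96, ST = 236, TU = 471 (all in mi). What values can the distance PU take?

0 ≤ PU ≤ 1327 mi

The maximum is all hops collinear in one direction: 52 + 472 + 96 + 236 + 471 = 1327.
The longest hop is 472; the others sum to 855. Since 472 ≤ 855, the path can fold back on itself completely, so the minimum distance is 0.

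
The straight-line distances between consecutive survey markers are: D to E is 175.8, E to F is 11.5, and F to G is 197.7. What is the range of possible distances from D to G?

10.4 ≤ DG ≤ 385.0

The maximum is all hops collinear in one direction: 175.8 + 11.5 + 197.7 = 385.0.
The longest hop is 197.7; the others sum to 187.3. Folding the others back against it leaves at least 197.7 − 187.3 = 10.4.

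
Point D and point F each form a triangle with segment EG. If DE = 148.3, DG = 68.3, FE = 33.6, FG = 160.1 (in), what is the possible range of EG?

126.5 < EG < 193.7

From triangle DEG: |148.3 − 68.3| < EG < 148.3 + 68.3, i.e. 80.0 < EG < 216.6.
From triangle FEG: 126.5 < EG < 193.7.
Both must hold, so EG lies in the intersection.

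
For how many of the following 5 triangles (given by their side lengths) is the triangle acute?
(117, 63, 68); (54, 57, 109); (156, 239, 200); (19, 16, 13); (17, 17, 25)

2

(117,63,68): 63²+68² = 8593 < 13689 = 117² → obtuse
(54,57,109): 54²+57² = 6165 < 11881 = 109² → obtuse
(156,239,200): 156²+200² = 64336 > 57121 = 239² → acute
(19,16,13): 13²+16² = 425 > 361 = 19² → acute
(17,17,25): 17²+17² = 578 < 625 = 25² → obtuse
2 of the 5 are acute.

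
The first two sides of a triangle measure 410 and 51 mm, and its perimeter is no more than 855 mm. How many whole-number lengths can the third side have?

Triangle inequality: 359 < x < 461. Perimeter ≤ 855 gives x ≤ 855 − 410 − 51 = 394.
So 359 < x ≤ 394; integers 360 through 394: 35 values.

35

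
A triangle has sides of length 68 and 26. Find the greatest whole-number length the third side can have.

93

The third side must be strictly less than 68 + 26 = 94.
The largest integer below 94 is 93.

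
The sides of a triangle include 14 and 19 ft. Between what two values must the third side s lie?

5 < s < 33

By the triangle inequality, s must be less than 14 + 19 = 33 and greater than |14 − 19| = 5.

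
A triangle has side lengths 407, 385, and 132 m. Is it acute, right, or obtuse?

Compare the square of the longest side to the sum of squares of the other two: 132² + 385² = 165649 = 407².

right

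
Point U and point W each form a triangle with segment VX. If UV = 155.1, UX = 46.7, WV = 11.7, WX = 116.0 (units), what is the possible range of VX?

From triangle UVX: |155.1 − 46.7| < VX < 155.1 + 46.7, i.e. 108.4 < VX < 201.8.
From triangle WVX: 104.3 < VX < 127.7.
Both must hold, so VX lies in the intersection.

108.4 < VX < 127.7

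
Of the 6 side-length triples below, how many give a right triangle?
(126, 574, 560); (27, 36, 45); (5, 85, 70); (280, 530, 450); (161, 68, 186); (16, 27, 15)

3

(126,574,560): 126²+560² = 329476 = 574² → right
(27,36,45): 27²+36² = 2025 = 45² → right
(5,85,70): 5+70 ≤ 85, not a triangle
(280,530,450): 280²+450² = 280900 = 530² → right
(161,68,186): 68²+161² = 30545 < 34596 = 186² → obtuse
(16,27,15): 15²+16² = 481 < 729 = 27² → obtuse
3 of the 6 are right.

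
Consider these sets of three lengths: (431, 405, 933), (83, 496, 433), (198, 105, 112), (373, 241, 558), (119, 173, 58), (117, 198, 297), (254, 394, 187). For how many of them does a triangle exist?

(405,431,933): 405+431 ≤ 933 → not valid
(83,433,496): 83+433 > 496 → valid
(105,112,198): 105+112 > 198 → valid
(241,373,558): 241+373 > 558 → valid
(58,119,173): 58+119 > 173 → valid
(117,198,297): 117+198 > 297 → valid
(187,254,394): 187+254 > 394 → valid
6 of the 7 triples form a triangle.

6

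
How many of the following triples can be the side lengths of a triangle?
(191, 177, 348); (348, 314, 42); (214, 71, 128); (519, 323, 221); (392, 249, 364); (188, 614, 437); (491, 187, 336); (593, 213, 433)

7

(177,191,348): 177+191 > 348 → valid
(42,314,348): 42+314 > 348 → valid
(71,128,214): 71+128 ≤ 214 → not valid
(221,323,519): 221+323 > 519 → valid
(249,364,392): 249+364 > 392 → valid
(188,437,614): 188+437 > 614 → valid
(187,336,491): 187+336 > 491 → valid
(213,433,593): 213+433 > 593 → valid
7 of the 8 triples form a triangle.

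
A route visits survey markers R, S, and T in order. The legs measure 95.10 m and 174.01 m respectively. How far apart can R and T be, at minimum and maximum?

78.91 ≤ RT ≤ 269.11 m

By the triangle inequality, |95.10 − 174.01| ≤ RT ≤ 95.10 + 174.01.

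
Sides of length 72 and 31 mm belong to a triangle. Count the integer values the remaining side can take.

61

The third side lies in the open interval (41, 103).
Integers from 42 to 102 inclusive: 102 − 42 + 1 = 61.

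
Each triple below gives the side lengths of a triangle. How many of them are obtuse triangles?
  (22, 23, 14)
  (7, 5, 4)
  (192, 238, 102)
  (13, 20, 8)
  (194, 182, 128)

3

(22,23,14): 14²+22² = 680 > 529 = 23² → acute
(7,5,4): 4²+5² = 41 < 49 = 7² → obtuse
(192,238,102): 102²+192² = 47268 < 56644 = 238² → obtuse
(13,20,8): 8²+13² = 233 < 400 = 20² → obtuse
(194,182,128): 128²+182² = 49508 > 37636 = 194² → acute
3 of the 5 are obtuse.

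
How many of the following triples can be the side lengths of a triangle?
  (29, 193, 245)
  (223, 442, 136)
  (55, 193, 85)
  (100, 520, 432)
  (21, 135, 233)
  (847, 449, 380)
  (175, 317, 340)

2

(29,193,245): 29+193 ≤ 245 → not valid
(136,223,442): 136+223 ≤ 442 → not valid
(55,85,193): 55+85 ≤ 193 → not valid
(100,432,520): 100+432 > 520 → valid
(21,135,233): 21+135 ≤ 233 → not valid
(380,449,847): 380+449 ≤ 847 → not valid
(175,317,340): 175+317 > 340 → valid
2 of the 7 triples form a triangle.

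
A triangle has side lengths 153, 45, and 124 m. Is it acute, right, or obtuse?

Compare the square of the longest side to the sum of squares of the other two: 45² + 124² = 17401 < 23409 = 153².

obtuse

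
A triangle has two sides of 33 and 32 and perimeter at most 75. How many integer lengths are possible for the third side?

9

Triangle inequality: 1 < x < 65. Perimeter ≤ 75 gives x ≤ 75 − 33 − 32 = 10.
So 1 < x ≤ 10; integers 2 through 10: 9 values.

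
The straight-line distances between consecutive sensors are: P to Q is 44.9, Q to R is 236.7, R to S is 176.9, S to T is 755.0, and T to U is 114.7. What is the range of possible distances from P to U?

181.8 ≤ PU ≤ 1328.2

The maximum is all hops collinear in one direction: 44.9 + 236.7 + 176.9 + 755.0 + 114.7 = 1328.2.
The longest hop is 755.0; the others sum to 573.2. Folding the others back against it leaves at least 755.0 − 573.2 = 181.8.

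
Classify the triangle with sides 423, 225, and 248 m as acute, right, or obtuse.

obtuse

Compare the square of the longest side to the sum of squares of the other two: 225² + 248² = 112129 < 178929 = 423².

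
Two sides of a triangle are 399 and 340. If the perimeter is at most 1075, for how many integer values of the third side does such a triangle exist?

277

Triangle inequality: 59 < x < 739. Perimeter ≤ 1075 gives x ≤ 1075 − 399 − 340 = 336.
So 59 < x ≤ 336; integers 60 through 336: 277 values.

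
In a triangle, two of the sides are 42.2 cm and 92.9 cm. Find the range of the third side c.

50.7 < c < 135.1

By the triangle inequality, c must be less than 42.2 + 92.9 = 135.1 and greater than |42.2 − 92.9| = 50.7.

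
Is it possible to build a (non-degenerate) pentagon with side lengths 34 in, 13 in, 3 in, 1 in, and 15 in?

No

For a pentagon, each side must be shorter than the sum of the others.
Here the longest side is 34, but the remaining 4 sides sum to only 32.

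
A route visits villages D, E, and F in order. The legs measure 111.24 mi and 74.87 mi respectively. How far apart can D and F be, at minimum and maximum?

By the triangle inequality, |111.24 − 74.87| ≤ DF ≤ 111.24 + 74.87.

36.37 ≤ DF ≤ 186.11 mi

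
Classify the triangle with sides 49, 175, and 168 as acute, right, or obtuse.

Compare the square of the longest side to the sum of squares of the other two: 49² + 168² = 30625 = 175².

right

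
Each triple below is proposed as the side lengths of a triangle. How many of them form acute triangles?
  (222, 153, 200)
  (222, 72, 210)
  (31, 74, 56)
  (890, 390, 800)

1

(222,153,200): 153²+200² = 63409 > 49284 = 222² → acute
(222,72,210): 72²+210² = 49284 = 222² → right
(31,74,56): 31²+56² = 4097 < 5476 = 74² → obtuse
(890,390,800): 390²+800² = 792100 = 890² → right
1 of the 4 is acute.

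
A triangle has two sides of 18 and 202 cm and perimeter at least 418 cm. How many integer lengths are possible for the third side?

Triangle inequality: 184 < x < 220. Perimeter ≥ 418 gives x ≥ 418 − 18 − 202 = 198.
So 198 ≤ x < 220; integers 198 through 219: 22 values.

22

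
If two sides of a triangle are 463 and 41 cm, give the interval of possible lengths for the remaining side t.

422 < t < 504

By the triangle inequality, t must be less than 463 + 41 = 504 and greater than |463 − 41| = 422.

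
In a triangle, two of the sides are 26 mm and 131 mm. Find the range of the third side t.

105 < t < 157

By the triangle inequality, t must be less than 26 + 131 = 157 and greater than |26 − 131| = 105.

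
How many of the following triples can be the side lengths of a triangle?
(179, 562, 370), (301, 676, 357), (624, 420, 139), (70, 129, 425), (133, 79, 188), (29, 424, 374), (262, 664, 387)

1

(179,370,562): 179+370 ≤ 562 → not valid
(301,357,676): 301+357 ≤ 676 → not valid
(139,420,624): 139+420 ≤ 624 → not valid
(70,129,425): 70+129 ≤ 425 → not valid
(79,133,188): 79+133 > 188 → valid
(29,374,424): 29+374 ≤ 424 → not valid
(262,387,664): 262+387 ≤ 664 → not valid
1 of the 7 triples forms a triangle.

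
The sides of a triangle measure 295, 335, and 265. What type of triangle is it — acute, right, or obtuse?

acute

Compare the square of the longest side to the sum of squares of the other two: 265² + 295² = 157250 > 112225 = 335².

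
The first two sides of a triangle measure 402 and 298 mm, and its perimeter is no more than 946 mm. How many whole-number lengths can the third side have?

Triangle inequality: 104 < x < 700. Perimeter ≤ 946 gives x ≤ 946 − 402 − 298 = 246.
So 104 < x ≤ 246; integers 105 through 246: 142 values.

142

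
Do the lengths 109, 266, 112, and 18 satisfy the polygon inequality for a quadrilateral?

For a quadrilateral, each side must be shorter than the sum of the others.
Here the longest side is 266, but the remaining 3 sides sum to only 239.

No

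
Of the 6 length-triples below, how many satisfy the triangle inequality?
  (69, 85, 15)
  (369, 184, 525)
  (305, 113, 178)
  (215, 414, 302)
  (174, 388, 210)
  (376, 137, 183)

(15,69,85): 15+69 ≤ 85 → not valid
(184,369,525): 184+369 > 525 → valid
(113,178,305): 113+178 ≤ 305 → not valid
(215,302,414): 215+302 > 414 → valid
(174,210,388): 174+210 ≤ 388 → not valid
(137,183,376): 137+183 ≤ 376 → not valid
2 of the 6 triples form a triangle.

2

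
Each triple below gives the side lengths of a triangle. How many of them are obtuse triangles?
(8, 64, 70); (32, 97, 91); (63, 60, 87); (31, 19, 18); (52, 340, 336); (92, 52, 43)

(8,64,70): 8²+64² = 4160 < 4900 = 70² → obtuse
(32,97,91): 32²+91² = 9305 < 9409 = 97² → obtuse
(63,60,87): 60²+63² = 7569 = 87² → right
(31,19,18): 18²+19² = 685 < 961 = 31² → obtuse
(52,340,336): 52²+336² = 115600 = 340² → right
(92,52,43): 43²+52² = 4553 < 8464 = 92² → obtuse
4 of the 6 are obtuse.

4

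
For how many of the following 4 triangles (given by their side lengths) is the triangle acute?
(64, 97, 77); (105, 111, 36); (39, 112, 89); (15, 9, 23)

(64,97,77): 64²+77² = 10025 > 9409 = 97² → acute
(105,111,36): 36²+105² = 12321 = 111² → right
(39,112,89): 39²+89² = 9442 < 12544 = 112² → obtuse
(15,9,23): 9²+15² = 306 < 529 = 23² → obtuse
1 of the 4 is acute.

1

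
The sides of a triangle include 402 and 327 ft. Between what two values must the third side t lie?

By the triangle inequality, t must be less than 402 + 327 = 729 and greater than |402 − 327| = 75.

75 < t < 729 (ft)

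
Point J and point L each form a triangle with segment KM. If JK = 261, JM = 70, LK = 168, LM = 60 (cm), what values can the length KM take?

From triangle JKM: |261 − 70| < KM < 261 + 70, i.e. 191 < KM < 331.
From triangle LKM: 108 < KM < 228.
Both must hold, so KM lies in the intersection.

191 < KM < 228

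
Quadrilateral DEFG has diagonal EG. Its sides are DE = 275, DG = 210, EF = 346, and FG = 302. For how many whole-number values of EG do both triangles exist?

419

From triangle DEG: 65 < EG < 485.
From triangle FEG: 44 < EG < 648.
Intersection: 65 < EG < 485, so integers 66 through 484: 419 values.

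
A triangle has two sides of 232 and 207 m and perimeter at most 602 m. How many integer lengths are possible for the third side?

Triangle inequality: 25 < x < 439. Perimeter ≤ 602 gives x ≤ 602 − 232 − 207 = 163.
So 25 < x ≤ 163; integers 26 through 163: 138 values.

138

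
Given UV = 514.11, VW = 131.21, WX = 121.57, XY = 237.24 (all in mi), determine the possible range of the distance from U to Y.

24.09 ≤ UY ≤ 1004.13 mi

The maximum is all hops collinear in one direction: 514.11 + 131.21 + 121.57 + 237.24 = 1004.13.
The longest hop is 514.11; the others sum to 490.02. Folding the others back against it leaves at least 514.11 − 490.02 = 24.09.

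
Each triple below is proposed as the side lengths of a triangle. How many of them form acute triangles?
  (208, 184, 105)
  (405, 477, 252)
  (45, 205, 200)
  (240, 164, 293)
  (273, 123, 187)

(208,184,105): 105²+184² = 44881 > 43264 = 208² → acute
(405,477,252): 252²+405² = 227529 = 477² → right
(45,205,200): 45²+200² = 42025 = 205² → right
(240,164,293): 164²+240² = 84496 < 85849 = 293² → obtuse
(273,123,187): 123²+187² = 50098 < 74529 = 273² → obtuse
1 of the 5 is acute.

1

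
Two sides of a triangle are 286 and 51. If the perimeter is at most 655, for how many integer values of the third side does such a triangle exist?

Triangle inequality: 235 < x < 337. Perimeter ≤ 655 gives x ≤ 655 − 286 − 51 = 318.
So 235 < x ≤ 318; integers 236 through 318: 83 values.

83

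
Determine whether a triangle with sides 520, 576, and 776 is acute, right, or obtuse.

right

Compare the square of the longest side to the sum of squares of the other two: 520² + 576² = 602176 = 776².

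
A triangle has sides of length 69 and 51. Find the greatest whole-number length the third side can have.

119

The third side must be strictly less than 69 + 51 = 120.
The largest integer below 120 is 119.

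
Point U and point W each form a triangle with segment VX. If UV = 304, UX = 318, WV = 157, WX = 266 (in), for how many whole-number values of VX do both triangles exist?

From triangle UVX: 14 < VX < 622.
From triangle WVX: 109 < VX < 423.
Intersection: 109 < VX < 423, so integers 110 through 422: 313 values.

313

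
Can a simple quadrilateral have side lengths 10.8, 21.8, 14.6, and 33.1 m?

Yes

A quadrilateral exists iff every side is shorter than the sum of the others — equivalently, the longest side is less than the sum of the rest.
Longest side 33.1 < 47.2 (sum of the remaining 3), so yes.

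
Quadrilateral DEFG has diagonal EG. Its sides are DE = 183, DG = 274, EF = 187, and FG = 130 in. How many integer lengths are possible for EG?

225

From triangle DEG: 91 < EG < 457.
From triangle FEG: 57 < EG < 317.
Intersection: 91 < EG < 317, so integers 92 through 316: 225 values.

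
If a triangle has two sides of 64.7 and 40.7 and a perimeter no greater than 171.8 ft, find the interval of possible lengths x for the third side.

24.0 < x ≤ 66.4 ft

Triangle inequality alone gives 24.0 < x < 105.4.
The perimeter condition gives x ≤ 171.8 − 64.7 − 40.7 = 66.4.
Intersecting the two: 24.0 < x ≤ 66.4.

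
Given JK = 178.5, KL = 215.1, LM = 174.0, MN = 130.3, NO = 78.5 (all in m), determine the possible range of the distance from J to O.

The maximum is all hops collinear in one direction: 178.5 + 215.1 + 174.0 + 130.3 + 78.5 = 776.4.
The longest hop is 215.1; the others sum to 561.3. Since 215.1 ≤ 561.3, the path can fold back on itself completely, so the minimum distance is 0.

0 ≤ JO ≤ 776.4 m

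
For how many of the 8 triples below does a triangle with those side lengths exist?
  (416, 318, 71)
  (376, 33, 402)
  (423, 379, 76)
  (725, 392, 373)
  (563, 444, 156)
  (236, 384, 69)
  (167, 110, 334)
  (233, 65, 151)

(71,318,416): 71+318 ≤ 416 → not valid
(33,376,402): 33+376 > 402 → valid
(76,379,423): 76+379 > 423 → valid
(373,392,725): 373+392 > 725 → valid
(156,444,563): 156+444 > 563 → valid
(69,236,384): 69+236 ≤ 384 → not valid
(110,167,334): 110+167 ≤ 334 → not valid
(65,151,233): 65+151 ≤ 233 → not valid
4 of the 8 triples form a triangle.

4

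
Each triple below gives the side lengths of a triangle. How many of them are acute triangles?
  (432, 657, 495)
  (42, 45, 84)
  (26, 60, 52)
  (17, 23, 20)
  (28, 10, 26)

(432,657,495): 432²+495² = 431649 = 657² → right
(42,45,84): 42²+45² = 3789 < 7056 = 84² → obtuse
(26,60,52): 26²+52² = 3380 < 3600 = 60² → obtuse
(17,23,20): 17²+20² = 689 > 529 = 23² → acute
(28,10,26): 10²+26² = 776 < 784 = 28² → obtuse
1 of the 5 is acute.

1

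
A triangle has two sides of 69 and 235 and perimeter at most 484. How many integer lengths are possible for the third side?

Triangle inequality: 166 < x < 304. Perimeter ≤ 484 gives x ≤ 484 − 69 − 235 = 180.
So 166 < x ≤ 180; integers 167 through 180: 14 values.

14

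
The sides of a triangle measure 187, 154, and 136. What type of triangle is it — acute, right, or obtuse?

acute

Compare the square of the longest side to the sum of squares of the other two: 136² + 154² = 42212 > 34969 = 187².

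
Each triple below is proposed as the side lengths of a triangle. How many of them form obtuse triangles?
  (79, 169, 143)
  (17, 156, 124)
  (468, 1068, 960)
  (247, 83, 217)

2

(79,169,143): 79²+143² = 26690 < 28561 = 169² → obtuse
(17,156,124): 17+124 ≤ 156, not a triangle
(468,1068,960): 468²+960² = 1140624 = 1068² → right
(247,83,217): 83²+217² = 53978 < 61009 = 247² → obtuse
2 of the 4 are obtuse.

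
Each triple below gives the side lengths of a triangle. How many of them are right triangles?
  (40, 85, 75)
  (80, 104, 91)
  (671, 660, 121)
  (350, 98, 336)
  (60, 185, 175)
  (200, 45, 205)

5

(40,85,75): 40²+75² = 7225 = 85² → right
(80,104,91): 80²+91² = 14681 > 10816 = 104² → acute
(671,660,121): 121²+660² = 450241 = 671² → right
(350,98,336): 98²+336² = 122500 = 350² → right
(60,185,175): 60²+175² = 34225 = 185² → right
(200,45,205): 45²+200² = 42025 = 205² → right
5 of the 6 are right.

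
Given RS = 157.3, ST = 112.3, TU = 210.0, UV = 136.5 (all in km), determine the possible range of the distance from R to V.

0 ≤ RV ≤ 616.1 km

The maximum is all hops collinear in one direction: 157.3 + 112.3 + 210.0 + 136.5 = 616.1.
The longest hop is 210.0; the others sum to 406.1. Since 210.0 ≤ 406.1, the path can fold back on itself completely, so the minimum distance is 0.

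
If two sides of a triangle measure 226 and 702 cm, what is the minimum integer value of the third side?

477

The third side must be strictly greater than |226 − 702| = 476.
The smallest integer above 476 is 477.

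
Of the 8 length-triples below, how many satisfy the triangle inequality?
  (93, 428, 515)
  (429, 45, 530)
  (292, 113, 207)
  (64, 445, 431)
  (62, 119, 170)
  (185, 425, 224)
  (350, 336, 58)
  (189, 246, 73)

6

(93,428,515): 93+428 > 515 → valid
(45,429,530): 45+429 ≤ 530 → not valid
(113,207,292): 113+207 > 292 → valid
(64,431,445): 64+431 > 445 → valid
(62,119,170): 62+119 > 170 → valid
(185,224,425): 185+224 ≤ 425 → not valid
(58,336,350): 58+336 > 350 → valid
(73,189,246): 73+189 > 246 → valid
6 of the 8 triples form a triangle.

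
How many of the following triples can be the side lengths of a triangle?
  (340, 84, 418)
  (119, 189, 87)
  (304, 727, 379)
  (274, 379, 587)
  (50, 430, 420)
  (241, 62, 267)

5

(84,340,418): 84+340 > 418 → valid
(87,119,189): 87+119 > 189 → valid
(304,379,727): 304+379 ≤ 727 → not valid
(274,379,587): 274+379 > 587 → valid
(50,420,430): 50+420 > 430 → valid
(62,241,267): 62+241 > 267 → valid
5 of the 6 triples form a triangle.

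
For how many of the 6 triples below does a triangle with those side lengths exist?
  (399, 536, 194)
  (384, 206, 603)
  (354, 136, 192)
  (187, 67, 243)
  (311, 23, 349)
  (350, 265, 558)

(194,399,536): 194+399 > 536 → valid
(206,384,603): 206+384 ≤ 603 → not valid
(136,192,354): 136+192 ≤ 354 → not valid
(67,187,243): 67+187 > 243 → valid
(23,311,349): 23+311 ≤ 349 → not valid
(265,350,558): 265+350 > 558 → valid
3 of the 6 triples form a triangle.

3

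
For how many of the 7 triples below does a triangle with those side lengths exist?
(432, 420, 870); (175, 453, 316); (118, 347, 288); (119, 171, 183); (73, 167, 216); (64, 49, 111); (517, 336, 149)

5

(420,432,870): 420+432 ≤ 870 → not valid
(175,316,453): 175+316 > 453 → valid
(118,288,347): 118+288 > 347 → valid
(119,171,183): 119+171 > 183 → valid
(73,167,216): 73+167 > 216 → valid
(49,64,111): 49+64 > 111 → valid
(149,336,517): 149+336 ≤ 517 → not valid
5 of the 7 triples form a triangle.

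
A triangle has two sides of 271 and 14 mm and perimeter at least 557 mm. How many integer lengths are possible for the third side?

13

Triangle inequality: 257 < x < 285. Perimeter ≥ 557 gives x ≥ 557 − 271 − 14 = 272.
So 272 ≤ x < 285; integers 272 through 284: 13 values.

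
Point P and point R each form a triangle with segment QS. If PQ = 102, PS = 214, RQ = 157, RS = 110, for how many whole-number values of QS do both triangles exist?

154

From triangle PQS: 112 < QS < 316.
From triangle RQS: 47 < QS < 267.
Intersection: 112 < QS < 267, so integers 113 through 266: 154 values.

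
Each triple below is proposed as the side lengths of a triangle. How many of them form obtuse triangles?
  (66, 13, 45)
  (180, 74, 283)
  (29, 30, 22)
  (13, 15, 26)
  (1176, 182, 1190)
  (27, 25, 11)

(66,13,45): 13+45 ≤ 66, not a triangle
(180,74,283): 74+180 ≤ 283, not a triangle
(29,30,22): 22²+29² = 1325 > 900 = 30² → acute
(13,15,26): 13²+15² = 394 < 676 = 26² → obtuse
(1176,182,1190): 182²+1176² = 1416100 = 1190² → right
(27,25,11): 11²+25² = 746 > 729 = 27² → acute
1 of the 6 is obtuse.

1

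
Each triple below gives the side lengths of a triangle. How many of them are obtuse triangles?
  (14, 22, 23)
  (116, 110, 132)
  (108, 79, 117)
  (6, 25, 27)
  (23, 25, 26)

(14,22,23): 14²+22² = 680 > 529 = 23² → acute
(116,110,132): 110²+116² = 25556 > 17424 = 132² → acute
(108,79,117): 79²+108² = 17905 > 13689 = 117² → acute
(6,25,27): 6²+25² = 661 < 729 = 27² → obtuse
(23,25,26): 23²+25² = 1154 > 676 = 26² → acute
1 of the 5 is obtuse.

1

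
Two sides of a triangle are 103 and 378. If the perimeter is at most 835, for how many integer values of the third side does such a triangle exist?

Triangle inequality: 275 < x < 481. Perimeter ≤ 835 gives x ≤ 835 − 103 − 378 = 354.
So 275 < x ≤ 354; integers 276 through 354: 79 values.

79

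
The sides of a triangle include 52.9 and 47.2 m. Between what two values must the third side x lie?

5.7 < x < 100.1

By the triangle inequality, x must be less than 52.9 + 47.2 = 100.1 and greater than |52.9 − 47.2| = 5.7.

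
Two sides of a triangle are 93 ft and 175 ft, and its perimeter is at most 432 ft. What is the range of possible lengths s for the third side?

82 < s ≤ 164 ft

Triangle inequality alone gives 82 < s < 268.
The perimeter condition gives s ≤ 432 − 93 − 175 = 164.
Intersecting the two: 82 < s ≤ 164.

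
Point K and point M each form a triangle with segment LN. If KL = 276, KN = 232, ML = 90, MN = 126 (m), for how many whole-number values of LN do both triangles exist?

171

From triangle KLN: 44 < LN < 508.
From triangle MLN: 36 < LN < 216.
Intersection: 44 < LN < 216, so integers 45 through 215: 171 values.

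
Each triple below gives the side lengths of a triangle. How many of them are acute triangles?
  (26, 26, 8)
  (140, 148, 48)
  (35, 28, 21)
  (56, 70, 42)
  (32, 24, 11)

(26,26,8): 8²+26² = 740 > 676 = 26² → acute
(140,148,48): 48²+140² = 21904 = 148² → right
(35,28,21): 21²+28² = 1225 = 35² → right
(56,70,42): 42²+56² = 4900 = 70² → right
(32,24,11): 11²+24² = 697 < 1024 = 32² → obtuse
1 of the 5 is acute.

1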